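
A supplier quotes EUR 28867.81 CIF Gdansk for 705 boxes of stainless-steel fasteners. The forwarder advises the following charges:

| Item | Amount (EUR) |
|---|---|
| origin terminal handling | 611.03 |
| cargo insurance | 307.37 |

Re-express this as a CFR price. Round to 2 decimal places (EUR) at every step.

Not relevant to the conversion: origin terminal — on the seller under both CIF and CFR; already in the CIF price and stays in the CFR price.
From CIF to CFR, the seller no longer bears: insurance.
CFR price = 28867.81 − 307.37 = 28560.44

CFR price: EUR 28560.44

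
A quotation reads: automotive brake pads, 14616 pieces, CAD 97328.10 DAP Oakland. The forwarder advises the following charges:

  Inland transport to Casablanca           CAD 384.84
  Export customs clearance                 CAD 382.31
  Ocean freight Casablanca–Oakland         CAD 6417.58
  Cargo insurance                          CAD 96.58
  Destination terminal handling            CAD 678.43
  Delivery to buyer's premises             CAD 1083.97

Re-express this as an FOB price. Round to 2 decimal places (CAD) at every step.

Not relevant to the conversion: inland to port, export clearance — on the seller under both DAP and FOB; already in the DAP price and stays in the FOB price.
From DAP to FOB, the seller no longer bears: freight, insurance, destination terminal, delivery.
FOB price = 97328.10 − 6417.58 − 96.58 − 678.43 − 1083.97 = 89051.54

FOB price: CAD 89051.54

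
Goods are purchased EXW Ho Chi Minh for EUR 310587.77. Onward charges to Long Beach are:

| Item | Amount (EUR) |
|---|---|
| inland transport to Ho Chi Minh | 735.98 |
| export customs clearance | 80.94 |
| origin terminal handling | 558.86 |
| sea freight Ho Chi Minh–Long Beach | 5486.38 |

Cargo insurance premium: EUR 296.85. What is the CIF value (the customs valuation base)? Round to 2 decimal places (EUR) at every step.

CIF = EXW price + pre-shipment costs + freight + insurance
CIF = 310587.77 + 735.98 + 80.94 + 558.86 + 5486.38 + 296.85 = 317746.78

CIF value: EUR 317746.78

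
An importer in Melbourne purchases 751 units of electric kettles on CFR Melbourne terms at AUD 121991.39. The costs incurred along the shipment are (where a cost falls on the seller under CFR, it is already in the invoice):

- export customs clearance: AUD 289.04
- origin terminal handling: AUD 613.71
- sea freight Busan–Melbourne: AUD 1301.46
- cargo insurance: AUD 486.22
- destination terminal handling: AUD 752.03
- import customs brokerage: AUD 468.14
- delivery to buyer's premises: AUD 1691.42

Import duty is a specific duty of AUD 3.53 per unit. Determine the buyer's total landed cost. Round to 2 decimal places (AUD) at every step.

Total landed cost: AUD 128040.23

CFR: the seller pays costs through ocean freight to the destination port, but not insurance.
Already in the invoice (seller's account under CFR): export clearance, origin terminal, freight — exclude.
CIF value = CFR price + insurance = 121991.39 + 486.22 = 122477.61
Import duty = 751 × 3.53 = 2651.03
Buyer bears: insurance 486.22 + destination terminal 752.03 + brokerage 468.14 + delivery 1691.42 + duty 2651.03 = 6048.84
Landed cost = invoice 121991.39 + 6048.84 = 128040.23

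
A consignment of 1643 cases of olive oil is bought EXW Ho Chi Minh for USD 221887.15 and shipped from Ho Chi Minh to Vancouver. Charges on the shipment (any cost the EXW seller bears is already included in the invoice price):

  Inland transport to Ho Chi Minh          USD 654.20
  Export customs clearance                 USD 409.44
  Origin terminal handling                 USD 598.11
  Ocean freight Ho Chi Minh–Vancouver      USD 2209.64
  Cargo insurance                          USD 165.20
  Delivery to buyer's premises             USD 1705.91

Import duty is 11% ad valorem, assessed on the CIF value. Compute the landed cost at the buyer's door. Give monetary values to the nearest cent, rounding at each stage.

EXW: the seller makes goods available at their premises; the buyer bears all onward costs.
CIF value = EXW price + inland to port + export clearance + origin terminal + freight + insurance = 221887.15 + 654.20 + 409.44 + 598.11 + 2209.64 + 165.20 = 225923.74
Import duty = 225923.74 × 11% = 24851.61
Buyer bears: inland to port 654.20 + export clearance 409.44 + origin terminal 598.11 + freight 2209.64 + insurance 165.20 + delivery 1705.91 + duty 24851.61 = 30594.11
Landed cost = invoice 221887.15 + 30594.11 = 252481.26

Total landed cost: USD 252481.26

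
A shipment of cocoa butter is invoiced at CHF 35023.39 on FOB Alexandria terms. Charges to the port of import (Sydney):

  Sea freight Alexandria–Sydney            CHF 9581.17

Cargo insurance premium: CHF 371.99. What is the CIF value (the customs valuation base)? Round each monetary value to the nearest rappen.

CIF = FOB price + freight + insurance
CIF = 35023.39 + 9581.17 + 371.99 = 44976.55

CIF value: CHF 44976.55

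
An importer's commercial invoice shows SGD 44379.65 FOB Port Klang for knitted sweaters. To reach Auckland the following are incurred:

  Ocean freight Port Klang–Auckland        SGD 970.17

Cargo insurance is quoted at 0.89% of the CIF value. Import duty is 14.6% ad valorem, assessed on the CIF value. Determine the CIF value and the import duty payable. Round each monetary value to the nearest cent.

Let C be the CIF value. C = FOB price + freight + 0.89% × C
C − 0.89% × C = 44379.65 + 970.17
0.9911 × C = 45349.82
C = 45349.82 / 0.9911 = 45757.06
Insurance premium = 0.89% × 45757.06 = 407.24
Import duty = 45757.06 × 14.6% = 6680.53

CIF value: SGD 45757.06; import duty: SGD 6680.53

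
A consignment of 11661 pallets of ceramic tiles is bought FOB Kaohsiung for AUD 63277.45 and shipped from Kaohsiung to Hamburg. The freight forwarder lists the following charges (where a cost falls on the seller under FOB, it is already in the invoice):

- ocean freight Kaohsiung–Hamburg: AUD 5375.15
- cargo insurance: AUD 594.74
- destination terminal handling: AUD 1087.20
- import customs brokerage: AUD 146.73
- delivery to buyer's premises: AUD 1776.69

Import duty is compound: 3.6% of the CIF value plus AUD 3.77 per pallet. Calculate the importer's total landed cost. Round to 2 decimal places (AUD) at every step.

Total landed cost: AUD 118712.83

FOB: the seller bears costs until goods are on board at the origin port; the buyer bears freight, insurance and all costs thereafter.
CIF value = FOB price + freight + insurance = 63277.45 + 5375.15 + 594.74 = 69247.34
Ad valorem component: 69247.34 × 3.6% = 2492.90
Specific component: 11661 × 3.77 = 43961.97
Import duty = 2492.90 + 43961.97 = 46454.87
Buyer bears: freight 5375.15 + insurance 594.74 + destination terminal 1087.20 + brokerage 146.73 + delivery 1776.69 + duty 46454.87 = 55435.38
Landed cost = invoice 63277.45 + 55435.38 = 118712.83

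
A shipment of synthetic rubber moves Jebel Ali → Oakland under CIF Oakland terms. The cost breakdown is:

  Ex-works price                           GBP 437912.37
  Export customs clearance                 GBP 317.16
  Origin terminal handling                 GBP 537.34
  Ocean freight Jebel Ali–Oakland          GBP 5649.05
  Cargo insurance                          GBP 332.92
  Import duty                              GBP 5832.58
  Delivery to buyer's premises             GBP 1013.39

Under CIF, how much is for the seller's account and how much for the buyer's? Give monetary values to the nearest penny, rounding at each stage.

CIF: the seller pays costs through ocean freight and marine insurance to the destination port.
Seller's account: goods 437912.37 + export clearance 317.16 + origin terminal 537.34 + freight 5649.05 + insurance 332.92 = 444748.84
Buyer's account: duty 5832.58 + delivery 1013.39 = 6845.97

Seller: GBP 444748.84; buyer: GBP 6845.97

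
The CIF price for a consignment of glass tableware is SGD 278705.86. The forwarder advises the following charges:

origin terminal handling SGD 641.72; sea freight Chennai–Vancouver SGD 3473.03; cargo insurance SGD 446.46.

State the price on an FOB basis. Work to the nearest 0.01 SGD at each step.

FOB price: SGD 274786.37

Not relevant to the conversion: origin terminal — on the seller under both CIF and FOB; already in the CIF price and stays in the FOB price.
From CIF to FOB, the seller no longer bears: freight, insurance.
FOB price = 278705.86 − 3473.03 − 446.46 = 274786.37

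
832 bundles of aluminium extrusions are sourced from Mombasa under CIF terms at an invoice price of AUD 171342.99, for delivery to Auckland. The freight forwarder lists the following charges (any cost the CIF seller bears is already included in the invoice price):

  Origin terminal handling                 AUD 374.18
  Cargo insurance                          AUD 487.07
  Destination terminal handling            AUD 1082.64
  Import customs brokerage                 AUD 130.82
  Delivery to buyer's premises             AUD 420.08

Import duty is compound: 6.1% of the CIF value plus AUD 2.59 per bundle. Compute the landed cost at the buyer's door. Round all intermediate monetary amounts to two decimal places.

CIF: the seller pays costs through ocean freight and marine insurance to the destination port.
Already in the invoice (seller's account under CIF): origin terminal, insurance — exclude.
The CIF price already equals the CIF value: 171342.99
Ad valorem component: 171342.99 × 6.1% = 10451.92
Specific component: 832 × 2.59 = 2154.88
Import duty = 10451.92 + 2154.88 = 12606.80
Buyer bears: destination terminal 1082.64 + brokerage 130.82 + delivery 420.08 + duty 12606.80 = 14240.34
Landed cost = invoice 171342.99 + 14240.34 = 185583.33

Total landed cost: AUD 185583.33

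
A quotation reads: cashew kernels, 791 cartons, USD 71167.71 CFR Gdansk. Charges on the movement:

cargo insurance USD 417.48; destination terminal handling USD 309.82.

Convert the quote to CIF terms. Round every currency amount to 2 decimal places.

Not relevant to the conversion: destination terminal — on the buyer under both terms; not part of either seller's price.
From CFR to CIF, the seller additionally bears: insurance.
CIF price = 71167.71 + 417.48 = 71585.19

CIF price: USD 71585.19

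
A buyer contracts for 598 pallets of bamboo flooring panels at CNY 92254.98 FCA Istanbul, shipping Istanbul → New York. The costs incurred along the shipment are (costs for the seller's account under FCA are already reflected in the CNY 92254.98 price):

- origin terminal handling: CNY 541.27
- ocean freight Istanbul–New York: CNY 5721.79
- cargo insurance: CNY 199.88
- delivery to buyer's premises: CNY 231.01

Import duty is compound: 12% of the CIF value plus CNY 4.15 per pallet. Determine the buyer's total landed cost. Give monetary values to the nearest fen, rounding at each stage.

FCA: the seller delivers export-cleared goods to the carrier; the buyer bears costs from that point.
CIF value = FCA price + origin terminal + freight + insurance = 92254.98 + 541.27 + 5721.79 + 199.88 = 98717.92
Ad valorem component: 98717.92 × 12% = 11846.15
Specific component: 598 × 4.15 = 2481.70
Import duty = 11846.15 + 2481.70 = 14327.85
Buyer bears: origin terminal 541.27 + freight 5721.79 + insurance 199.88 + delivery 231.01 + duty 14327.85 = 21021.80
Landed cost = invoice 92254.98 + 21021.80 = 113276.78

Total landed cost: CNY 113276.78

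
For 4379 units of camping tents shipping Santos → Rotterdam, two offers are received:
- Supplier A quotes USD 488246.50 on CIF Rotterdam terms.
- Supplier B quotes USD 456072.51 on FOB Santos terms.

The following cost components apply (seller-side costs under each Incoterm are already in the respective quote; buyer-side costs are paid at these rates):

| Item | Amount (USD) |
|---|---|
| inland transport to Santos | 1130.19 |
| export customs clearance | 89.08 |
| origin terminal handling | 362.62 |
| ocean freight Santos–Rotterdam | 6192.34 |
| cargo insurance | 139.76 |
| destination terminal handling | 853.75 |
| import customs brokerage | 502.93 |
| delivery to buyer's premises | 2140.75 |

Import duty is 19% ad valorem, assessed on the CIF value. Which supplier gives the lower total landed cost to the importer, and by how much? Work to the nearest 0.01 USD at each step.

Supplier B is cheaper by USD 30751.85

Supplier A (CIF):
The CIF price already equals the CIF value: 488246.50
Import duty = 488246.50 × 19% = 92766.84
Buyer bears (A): 853.75 + 502.93 + 2140.75 = 3497.43
Landed cost (A) = invoice 488246.50 + 3497.43 + duty 92766.84 = 584510.77
Supplier B (FOB):
CIF value = FOB price + freight + insurance = 456072.51 + 6192.34 + 139.76 = 462404.61
Import duty = 462404.61 × 19% = 87856.88
Buyer bears (B): 6192.34 + 139.76 + 853.75 + 502.93 + 2140.75 = 9829.53
Landed cost (B) = invoice 456072.51 + 9829.53 + duty 87856.88 = 553758.92
Difference = |584510.77 − 553758.92| = 30751.85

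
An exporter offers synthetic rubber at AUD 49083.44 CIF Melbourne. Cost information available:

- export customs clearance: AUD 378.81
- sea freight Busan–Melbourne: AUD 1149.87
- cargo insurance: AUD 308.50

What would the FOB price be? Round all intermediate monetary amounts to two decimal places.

FOB price: AUD 47625.07

Not relevant to the conversion: export clearance — on the seller under both CIF and FOB; already in the CIF price and stays in the FOB price.
From CIF to FOB, the seller no longer bears: freight, insurance.
FOB price = 49083.44 − 1149.87 − 308.50 = 47625.07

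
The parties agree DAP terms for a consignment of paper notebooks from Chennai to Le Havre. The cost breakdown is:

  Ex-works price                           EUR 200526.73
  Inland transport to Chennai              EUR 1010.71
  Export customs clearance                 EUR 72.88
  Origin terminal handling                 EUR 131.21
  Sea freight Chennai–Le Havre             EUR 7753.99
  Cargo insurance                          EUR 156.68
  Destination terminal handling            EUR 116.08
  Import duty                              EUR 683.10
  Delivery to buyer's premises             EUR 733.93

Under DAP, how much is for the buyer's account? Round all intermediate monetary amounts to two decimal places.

DAP: the seller bears all costs to the named destination except import duty and clearance.
Seller's account: goods 200526.73 + inland to port 1010.71 + export clearance 72.88 + origin terminal 131.21 + freight 7753.99 + insurance 156.68 + destination terminal 116.08 + delivery 733.93 = 210502.21
Buyer's account: duty 683.10 = 683.10

Buyer's account: EUR 683.10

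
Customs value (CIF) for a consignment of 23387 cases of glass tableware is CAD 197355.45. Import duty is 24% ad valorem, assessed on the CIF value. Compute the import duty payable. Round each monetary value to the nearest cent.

Import duty = 197355.45 × 24% = 47365.31

Import duty: CAD 47365.31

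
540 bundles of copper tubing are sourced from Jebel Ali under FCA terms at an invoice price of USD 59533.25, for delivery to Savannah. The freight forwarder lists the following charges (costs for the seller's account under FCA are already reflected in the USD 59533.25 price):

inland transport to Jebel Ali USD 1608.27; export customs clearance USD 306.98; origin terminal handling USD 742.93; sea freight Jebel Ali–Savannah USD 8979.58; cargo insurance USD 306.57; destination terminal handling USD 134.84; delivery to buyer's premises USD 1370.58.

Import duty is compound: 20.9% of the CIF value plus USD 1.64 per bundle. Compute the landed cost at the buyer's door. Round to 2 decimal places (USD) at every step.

FCA: the seller delivers export-cleared goods to the carrier; the buyer bears costs from that point.
Already in the invoice (seller's account under FCA): inland to port, export clearance — exclude.
CIF value = FCA price + origin terminal + freight + insurance = 59533.25 + 742.93 + 8979.58 + 306.57 = 69562.33
Ad valorem component: 69562.33 × 20.9% = 14538.53
Specific component: 540 × 1.64 = 885.60
Import duty = 14538.53 + 885.60 = 15424.13
Buyer bears: origin terminal 742.93 + freight 8979.58 + insurance 306.57 + destination terminal 134.84 + delivery 1370.58 + duty 15424.13 = 26958.63
Landed cost = invoice 59533.25 + 26958.63 = 86491.88

Total landed cost: USD 86491.88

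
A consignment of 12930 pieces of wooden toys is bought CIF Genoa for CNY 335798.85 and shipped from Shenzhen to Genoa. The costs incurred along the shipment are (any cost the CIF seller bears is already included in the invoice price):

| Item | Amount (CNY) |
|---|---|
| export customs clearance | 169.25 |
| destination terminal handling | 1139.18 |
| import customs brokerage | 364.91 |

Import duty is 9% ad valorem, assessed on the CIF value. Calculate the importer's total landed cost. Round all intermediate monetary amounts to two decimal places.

Total landed cost: CNY 367524.84

CIF: the seller pays costs through ocean freight and marine insurance to the destination port.
Already in the invoice (seller's account under CIF): export clearance — exclude.
The CIF price already equals the CIF value: 335798.85
Import duty = 335798.85 × 9% = 30221.90
Buyer bears: destination terminal 1139.18 + brokerage 364.91 + duty 30221.90 = 31725.99
Landed cost = invoice 335798.85 + 31725.99 = 367524.84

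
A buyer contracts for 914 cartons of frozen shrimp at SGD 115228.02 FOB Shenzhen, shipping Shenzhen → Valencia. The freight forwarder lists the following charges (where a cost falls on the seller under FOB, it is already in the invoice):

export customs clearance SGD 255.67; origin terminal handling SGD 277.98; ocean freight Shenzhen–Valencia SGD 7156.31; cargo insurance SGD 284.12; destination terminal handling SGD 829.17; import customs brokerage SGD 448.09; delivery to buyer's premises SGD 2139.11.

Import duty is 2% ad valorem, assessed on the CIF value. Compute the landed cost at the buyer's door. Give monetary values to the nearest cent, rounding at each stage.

FOB: the seller bears costs until goods are on board at the origin port; the buyer bears freight, insurance and all costs thereafter.
Already in the invoice (seller's account under FOB): export clearance, origin terminal — exclude.
CIF value = FOB price + freight + insurance = 115228.02 + 7156.31 + 284.12 = 122668.45
Import duty = 122668.45 × 2% = 2453.37
Buyer bears: freight 7156.31 + insurance 284.12 + destination terminal 829.17 + brokerage 448.09 + delivery 2139.11 + duty 2453.37 = 13310.17
Landed cost = invoice 115228.02 + 13310.17 = 128538.19

Total landed cost: SGD 128538.19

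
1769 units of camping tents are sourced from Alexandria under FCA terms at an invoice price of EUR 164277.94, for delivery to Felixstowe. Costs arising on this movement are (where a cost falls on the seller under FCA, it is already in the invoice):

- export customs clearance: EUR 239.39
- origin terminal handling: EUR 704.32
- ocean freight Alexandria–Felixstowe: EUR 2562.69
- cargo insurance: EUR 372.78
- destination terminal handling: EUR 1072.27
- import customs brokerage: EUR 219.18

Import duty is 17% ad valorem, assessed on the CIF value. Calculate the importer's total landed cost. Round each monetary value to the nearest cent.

FCA: the seller delivers export-cleared goods to the carrier; the buyer bears costs from that point.
Already in the invoice (seller's account under FCA): export clearance — exclude.
CIF value = FCA price + origin terminal + freight + insurance = 164277.94 + 704.32 + 2562.69 + 372.78 = 167917.73
Import duty = 167917.73 × 17% = 28546.01
Buyer bears: origin terminal 704.32 + freight 2562.69 + insurance 372.78 + destination terminal 1072.27 + brokerage 219.18 + duty 28546.01 = 33477.25
Landed cost = invoice 164277.94 + 33477.25 = 197755.19

Total landed cost: EUR 197755.19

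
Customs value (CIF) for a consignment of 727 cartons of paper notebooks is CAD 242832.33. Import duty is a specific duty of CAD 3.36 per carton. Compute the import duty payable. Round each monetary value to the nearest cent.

Import duty: CAD 2442.72

Import duty = 727 × 3.36 = 2442.72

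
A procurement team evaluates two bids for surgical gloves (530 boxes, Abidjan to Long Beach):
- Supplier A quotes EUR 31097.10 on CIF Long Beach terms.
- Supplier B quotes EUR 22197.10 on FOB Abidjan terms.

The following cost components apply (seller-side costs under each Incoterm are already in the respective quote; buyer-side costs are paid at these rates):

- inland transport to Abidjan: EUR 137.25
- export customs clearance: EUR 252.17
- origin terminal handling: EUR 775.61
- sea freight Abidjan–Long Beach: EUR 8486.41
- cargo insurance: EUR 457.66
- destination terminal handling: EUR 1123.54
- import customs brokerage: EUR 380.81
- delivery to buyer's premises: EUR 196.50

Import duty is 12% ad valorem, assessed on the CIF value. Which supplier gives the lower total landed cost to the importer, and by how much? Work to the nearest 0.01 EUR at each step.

Supplier A is cheaper by EUR 49.36

Supplier A (CIF):
The CIF price already equals the CIF value: 31097.10
Import duty = 31097.10 × 12% = 3731.65
Buyer bears (A): 1123.54 + 380.81 + 196.50 = 1700.85
Landed cost (A) = invoice 31097.10 + 1700.85 + duty 3731.65 = 36529.60
Supplier B (FOB):
CIF value = FOB price + freight + insurance = 22197.10 + 8486.41 + 457.66 = 31141.17
Import duty = 31141.17 × 12% = 3736.94
Buyer bears (B): 8486.41 + 457.66 + 1123.54 + 380.81 + 196.50 = 10644.92
Landed cost (B) = invoice 22197.10 + 10644.92 + duty 3736.94 = 36578.96
Difference = |36529.60 − 36578.96| = 49.36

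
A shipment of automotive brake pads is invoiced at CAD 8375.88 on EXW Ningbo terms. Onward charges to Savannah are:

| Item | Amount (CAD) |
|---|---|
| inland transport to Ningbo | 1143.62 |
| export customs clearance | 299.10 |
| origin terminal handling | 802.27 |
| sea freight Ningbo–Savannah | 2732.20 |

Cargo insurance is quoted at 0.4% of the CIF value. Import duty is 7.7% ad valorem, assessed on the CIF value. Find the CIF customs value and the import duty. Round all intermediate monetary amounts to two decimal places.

Let C be the CIF value. C = EXW price + pre-shipment costs + freight + 0.4% × C
C − 0.4% × C = 8375.88 + 1143.62 + 299.10 + 802.27 + 2732.20
0.996 × C = 13353.07
C = 13353.07 / 0.996 = 13406.70
Insurance premium = 0.4% × 13406.70 = 53.63
Import duty = 13406.70 × 7.7% = 1032.32

CIF value: CAD 13406.70; import duty: CAD 1032.32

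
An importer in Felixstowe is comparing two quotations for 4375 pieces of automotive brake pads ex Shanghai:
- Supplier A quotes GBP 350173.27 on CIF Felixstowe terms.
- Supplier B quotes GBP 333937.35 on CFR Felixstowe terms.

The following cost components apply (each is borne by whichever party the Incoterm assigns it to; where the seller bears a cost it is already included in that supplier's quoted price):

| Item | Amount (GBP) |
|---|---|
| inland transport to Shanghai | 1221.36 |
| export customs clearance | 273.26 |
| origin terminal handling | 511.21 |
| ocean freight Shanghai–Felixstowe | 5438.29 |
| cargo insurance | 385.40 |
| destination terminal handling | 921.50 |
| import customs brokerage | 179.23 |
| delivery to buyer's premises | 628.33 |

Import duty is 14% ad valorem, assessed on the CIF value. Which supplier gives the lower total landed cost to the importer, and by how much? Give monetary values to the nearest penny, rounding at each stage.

Supplier B is cheaper by GBP 18069.59

Supplier A (CIF):
The CIF price already equals the CIF value: 350173.27
Import duty = 350173.27 × 14% = 49024.26
Buyer bears (A): 921.50 + 179.23 + 628.33 = 1729.06
Landed cost (A) = invoice 350173.27 + 1729.06 + duty 49024.26 = 400926.59
Supplier B (CFR):
CIF value = CFR price + insurance = 333937.35 + 385.40 = 334322.75
Import duty = 334322.75 × 14% = 46805.19
Buyer bears (B): 385.40 + 921.50 + 179.23 + 628.33 = 2114.46
Landed cost (B) = invoice 333937.35 + 2114.46 + duty 46805.19 = 382857.00
Difference = |400926.59 − 382857.00| = 18069.59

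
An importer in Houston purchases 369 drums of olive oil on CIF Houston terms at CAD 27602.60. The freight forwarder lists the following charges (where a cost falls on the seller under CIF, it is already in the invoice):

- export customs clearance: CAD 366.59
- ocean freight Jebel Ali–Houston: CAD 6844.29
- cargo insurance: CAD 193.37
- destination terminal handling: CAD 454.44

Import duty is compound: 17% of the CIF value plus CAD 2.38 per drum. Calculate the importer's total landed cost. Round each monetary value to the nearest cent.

Total landed cost: CAD 33627.70

CIF: the seller pays costs through ocean freight and marine insurance to the destination port.
Already in the invoice (seller's account under CIF): export clearance, freight, insurance — exclude.
The CIF price already equals the CIF value: 27602.60
Ad valorem component: 27602.60 × 17% = 4692.44
Specific component: 369 × 2.38 = 878.22
Import duty = 4692.44 + 878.22 = 5570.66
Buyer bears: destination terminal 454.44 + duty 5570.66 = 6025.10
Landed cost = invoice 27602.60 + 6025.10 = 33627.70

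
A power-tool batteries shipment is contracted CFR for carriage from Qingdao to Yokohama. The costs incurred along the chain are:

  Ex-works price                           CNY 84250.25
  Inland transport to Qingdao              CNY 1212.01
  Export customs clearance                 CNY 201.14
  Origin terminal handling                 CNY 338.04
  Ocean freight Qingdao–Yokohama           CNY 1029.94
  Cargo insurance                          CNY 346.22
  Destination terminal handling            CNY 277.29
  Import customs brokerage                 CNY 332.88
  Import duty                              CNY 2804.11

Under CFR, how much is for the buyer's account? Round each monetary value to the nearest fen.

CFR: the seller pays costs through ocean freight to the destination port, but not insurance.
Seller's account: goods 84250.25 + inland to port 1212.01 + export clearance 201.14 + origin terminal 338.04 + freight 1029.94 = 87031.38
Buyer's account: insurance 346.22 + destination terminal 277.29 + brokerage 332.88 + duty 2804.11 = 3760.50

Buyer's account: CNY 3760.50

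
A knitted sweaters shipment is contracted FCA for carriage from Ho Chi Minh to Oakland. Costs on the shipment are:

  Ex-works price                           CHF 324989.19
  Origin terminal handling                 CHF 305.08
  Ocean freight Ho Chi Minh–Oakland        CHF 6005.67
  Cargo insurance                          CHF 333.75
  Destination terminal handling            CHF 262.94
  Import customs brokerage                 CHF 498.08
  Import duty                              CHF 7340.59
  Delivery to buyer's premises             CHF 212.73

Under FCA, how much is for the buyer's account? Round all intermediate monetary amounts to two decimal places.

FCA: the seller delivers export-cleared goods to the carrier; the buyer bears costs from that point.
Seller's account: goods 324989.19 = 324989.19
Buyer's account: origin terminal 305.08 + freight 6005.67 + insurance 333.75 + destination terminal 262.94 + brokerage 498.08 + duty 7340.59 + delivery 212.73 = 14958.84

Buyer's account: CHF 14958.84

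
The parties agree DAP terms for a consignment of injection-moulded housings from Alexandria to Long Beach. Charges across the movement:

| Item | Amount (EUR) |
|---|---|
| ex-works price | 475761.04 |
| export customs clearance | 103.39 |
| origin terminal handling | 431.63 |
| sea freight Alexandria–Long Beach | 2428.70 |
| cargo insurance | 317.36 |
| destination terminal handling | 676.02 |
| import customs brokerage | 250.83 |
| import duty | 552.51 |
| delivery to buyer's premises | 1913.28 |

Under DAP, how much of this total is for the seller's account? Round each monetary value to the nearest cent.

Seller's account: EUR 481631.42

DAP: the seller bears all costs to the named destination except import duty and clearance.
Seller's account: goods 475761.04 + export clearance 103.39 + origin terminal 431.63 + freight 2428.70 + insurance 317.36 + destination terminal 676.02 + delivery 1913.28 = 481631.42
Buyer's account: brokerage 250.83 + duty 552.51 = 803.34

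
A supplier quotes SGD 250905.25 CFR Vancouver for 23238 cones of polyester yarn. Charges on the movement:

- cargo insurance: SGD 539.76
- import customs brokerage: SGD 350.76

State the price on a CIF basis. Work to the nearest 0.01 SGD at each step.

CIF price: SGD 251445.01

Not relevant to the conversion: brokerage — on the buyer under both terms; not part of either seller's price.
From CFR to CIF, the seller additionally bears: insurance.
CIF price = 250905.25 + 539.76 = 251445.01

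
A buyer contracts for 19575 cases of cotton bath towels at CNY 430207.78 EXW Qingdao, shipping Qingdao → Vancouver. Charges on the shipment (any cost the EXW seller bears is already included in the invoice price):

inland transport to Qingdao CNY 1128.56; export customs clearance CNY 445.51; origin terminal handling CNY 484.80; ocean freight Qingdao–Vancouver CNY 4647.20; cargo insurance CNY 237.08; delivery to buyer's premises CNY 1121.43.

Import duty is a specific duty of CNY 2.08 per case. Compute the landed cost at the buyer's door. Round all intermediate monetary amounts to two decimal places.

EXW: the seller makes goods available at their premises; the buyer bears all onward costs.
CIF value = EXW price + inland to port + export clearance + origin terminal + freight + insurance = 430207.78 + 1128.56 + 445.51 + 484.80 + 4647.20 + 237.08 = 437150.93
Import duty = 19575 × 2.08 = 40716.00
Buyer bears: inland to port 1128.56 + export clearance 445.51 + origin terminal 484.80 + freight 4647.20 + insurance 237.08 + delivery 1121.43 + duty 40716.00 = 48780.58
Landed cost = invoice 430207.78 + 48780.58 = 478988.36

Total landed cost: CNY 478988.36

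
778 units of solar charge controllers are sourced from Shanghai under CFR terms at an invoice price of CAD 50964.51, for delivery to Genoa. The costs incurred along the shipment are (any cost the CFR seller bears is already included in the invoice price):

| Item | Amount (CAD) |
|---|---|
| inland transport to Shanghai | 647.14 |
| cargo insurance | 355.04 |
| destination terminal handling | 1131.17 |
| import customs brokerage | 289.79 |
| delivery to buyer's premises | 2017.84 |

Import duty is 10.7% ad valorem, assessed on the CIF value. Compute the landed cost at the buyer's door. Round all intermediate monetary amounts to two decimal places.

CFR: the seller pays costs through ocean freight to the destination port, but not insurance.
Already in the invoice (seller's account under CFR): inland to port — exclude.
CIF value = CFR price + insurance = 50964.51 + 355.04 = 51319.55
Import duty = 51319.55 × 10.7% = 5491.19
Buyer bears: insurance 355.04 + destination terminal 1131.17 + brokerage 289.79 + delivery 2017.84 + duty 5491.19 = 9285.03
Landed cost = invoice 50964.51 + 9285.03 = 60249.54

Total landed cost: CAD 60249.54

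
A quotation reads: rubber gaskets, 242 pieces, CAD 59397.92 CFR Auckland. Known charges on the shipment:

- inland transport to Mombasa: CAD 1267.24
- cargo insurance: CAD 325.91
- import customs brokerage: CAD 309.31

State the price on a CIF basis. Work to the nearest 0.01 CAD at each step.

Not relevant to the conversion: inland to port — on the seller under both CFR and CIF; already in the CFR price and stays in the CIF price. brokerage — on the buyer under both terms; not part of either seller's price.
From CFR to CIF, the seller additionally bears: insurance.
CIF price = 59397.92 + 325.91 = 59723.83

CIF price: CAD 59723.83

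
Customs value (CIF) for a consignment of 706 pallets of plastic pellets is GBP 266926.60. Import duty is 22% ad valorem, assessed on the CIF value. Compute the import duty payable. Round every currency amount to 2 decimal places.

Import duty: GBP 58723.85

Import duty = 266926.60 × 22% = 58723.85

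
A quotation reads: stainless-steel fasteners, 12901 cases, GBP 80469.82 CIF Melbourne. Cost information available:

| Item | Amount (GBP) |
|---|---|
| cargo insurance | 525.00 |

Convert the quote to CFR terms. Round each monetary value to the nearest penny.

CFR price: GBP 79944.82

From CIF to CFR, the seller no longer bears: insurance.
CFR price = 80469.82 − 525.00 = 79944.82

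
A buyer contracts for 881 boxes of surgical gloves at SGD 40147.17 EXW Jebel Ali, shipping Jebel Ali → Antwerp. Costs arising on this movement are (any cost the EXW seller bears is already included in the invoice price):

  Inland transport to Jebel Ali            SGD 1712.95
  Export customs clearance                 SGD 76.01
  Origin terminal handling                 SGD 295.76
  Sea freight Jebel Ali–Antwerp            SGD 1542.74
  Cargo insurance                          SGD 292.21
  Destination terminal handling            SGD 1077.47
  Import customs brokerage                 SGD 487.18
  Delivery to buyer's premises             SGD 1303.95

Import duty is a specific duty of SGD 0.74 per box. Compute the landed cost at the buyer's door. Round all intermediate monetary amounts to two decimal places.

EXW: the seller makes goods available at their premises; the buyer bears all onward costs.
CIF value = EXW price + inland to port + export clearance + origin terminal + freight + insurance = 40147.17 + 1712.95 + 76.01 + 295.76 + 1542.74 + 292.21 = 44066.84
Import duty = 881 × 0.74 = 651.94
Buyer bears: inland to port 1712.95 + export clearance 76.01 + origin terminal 295.76 + freight 1542.74 + insurance 292.21 + destination terminal 1077.47 + brokerage 487.18 + delivery 1303.95 + duty 651.94 = 7440.21
Landed cost = invoice 40147.17 + 7440.21 = 47587.38

Total landed cost: SGD 47587.38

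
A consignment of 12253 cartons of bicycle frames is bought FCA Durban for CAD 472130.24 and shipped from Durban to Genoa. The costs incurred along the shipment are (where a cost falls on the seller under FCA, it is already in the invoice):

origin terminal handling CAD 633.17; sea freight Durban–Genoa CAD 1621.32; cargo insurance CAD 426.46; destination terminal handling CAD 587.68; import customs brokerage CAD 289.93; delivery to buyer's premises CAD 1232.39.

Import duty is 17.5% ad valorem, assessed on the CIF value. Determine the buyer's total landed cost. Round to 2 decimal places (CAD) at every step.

Total landed cost: CAD 560013.15

FCA: the seller delivers export-cleared goods to the carrier; the buyer bears costs from that point.
CIF value = FCA price + origin terminal + freight + insurance = 472130.24 + 633.17 + 1621.32 + 426.46 = 474811.19
Import duty = 474811.19 × 17.5% = 83091.96
Buyer bears: origin terminal 633.17 + freight 1621.32 + insurance 426.46 + destination terminal 587.68 + brokerage 289.93 + delivery 1232.39 + duty 83091.96 = 87882.91
Landed cost = invoice 472130.24 + 87882.91 = 560013.15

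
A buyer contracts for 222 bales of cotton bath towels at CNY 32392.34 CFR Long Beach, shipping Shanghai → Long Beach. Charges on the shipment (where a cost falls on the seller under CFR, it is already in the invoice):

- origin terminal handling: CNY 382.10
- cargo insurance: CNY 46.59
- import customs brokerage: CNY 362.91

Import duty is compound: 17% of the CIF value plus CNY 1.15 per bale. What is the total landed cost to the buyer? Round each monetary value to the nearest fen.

CFR: the seller pays costs through ocean freight to the destination port, but not insurance.
Already in the invoice (seller's account under CFR): origin terminal — exclude.
CIF value = CFR price + insurance = 32392.34 + 46.59 = 32438.93
Ad valorem component: 32438.93 × 17% = 5514.62
Specific component: 222 × 1.15 = 255.30
Import duty = 5514.62 + 255.30 = 5769.92
Buyer bears: insurance 46.59 + brokerage 362.91 + duty 5769.92 = 6179.42
Landed cost = invoice 32392.34 + 6179.42 = 38571.76

Total landed cost: CNY 38571.76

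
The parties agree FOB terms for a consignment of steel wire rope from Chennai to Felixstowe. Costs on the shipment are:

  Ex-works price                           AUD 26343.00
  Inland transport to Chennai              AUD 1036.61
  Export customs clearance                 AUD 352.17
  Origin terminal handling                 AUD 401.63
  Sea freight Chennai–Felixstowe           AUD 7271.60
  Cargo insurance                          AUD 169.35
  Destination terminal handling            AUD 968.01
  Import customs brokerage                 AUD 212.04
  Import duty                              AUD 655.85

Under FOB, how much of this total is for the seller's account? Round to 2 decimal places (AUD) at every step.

FOB: the seller bears costs until goods are on board at the origin port; the buyer bears freight, insurance and all costs thereafter.
Seller's account: goods 26343.00 + inland to port 1036.61 + export clearance 352.17 + origin terminal 401.63 = 28133.41
Buyer's account: freight 7271.60 + insurance 169.35 + destination terminal 968.01 + brokerage 212.04 + duty 655.85 = 9276.85

Seller's account: AUD 28133.41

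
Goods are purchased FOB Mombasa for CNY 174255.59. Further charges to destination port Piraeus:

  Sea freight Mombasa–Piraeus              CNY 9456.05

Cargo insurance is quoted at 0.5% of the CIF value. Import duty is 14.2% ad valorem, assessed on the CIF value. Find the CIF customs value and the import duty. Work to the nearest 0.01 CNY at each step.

Let C be the CIF value. C = FOB price + freight + 0.5% × C
C − 0.5% × C = 174255.59 + 9456.05
0.995 × C = 183711.64
C = 183711.64 / 0.995 = 184634.81
Insurance premium = 0.5% × 184634.81 = 923.17
Import duty = 184634.81 × 14.2% = 26218.14

CIF value: CNY 184634.81; import duty: CNY 26218.14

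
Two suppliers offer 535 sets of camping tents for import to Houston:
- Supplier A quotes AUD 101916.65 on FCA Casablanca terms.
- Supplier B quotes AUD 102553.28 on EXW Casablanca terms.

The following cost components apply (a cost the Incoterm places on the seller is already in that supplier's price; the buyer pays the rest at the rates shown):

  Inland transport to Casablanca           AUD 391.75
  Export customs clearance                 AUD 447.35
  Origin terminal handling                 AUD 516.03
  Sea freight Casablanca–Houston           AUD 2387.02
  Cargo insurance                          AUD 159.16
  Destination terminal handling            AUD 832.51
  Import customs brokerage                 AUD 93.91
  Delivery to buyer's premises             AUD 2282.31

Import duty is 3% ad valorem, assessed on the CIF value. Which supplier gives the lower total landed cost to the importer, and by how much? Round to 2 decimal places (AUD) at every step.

Supplier A (FCA):
CIF value = FCA price + origin terminal + freight + insurance = 101916.65 + 516.03 + 2387.02 + 159.16 = 104978.86
Import duty = 104978.86 × 3% = 3149.37
Buyer bears (A): 516.03 + 2387.02 + 159.16 + 832.51 + 93.91 + 2282.31 = 6270.94
Landed cost (A) = invoice 101916.65 + 6270.94 + duty 3149.37 = 111336.96
Supplier B (EXW):
CIF value = EXW price + inland to port + export clearance + origin terminal + freight + insurance = 102553.28 + 391.75 + 447.35 + 516.03 + 2387.02 + 159.16 = 106454.59
Import duty = 106454.59 × 3% = 3193.64
Buyer bears (B): 391.75 + 447.35 + 516.03 + 2387.02 + 159.16 + 832.51 + 93.91 + 2282.31 = 7110.04
Landed cost (B) = invoice 102553.28 + 7110.04 + duty 3193.64 = 112856.96
Difference = |111336.96 − 112856.96| = 1520.00

Supplier A is cheaper by AUD 1520.00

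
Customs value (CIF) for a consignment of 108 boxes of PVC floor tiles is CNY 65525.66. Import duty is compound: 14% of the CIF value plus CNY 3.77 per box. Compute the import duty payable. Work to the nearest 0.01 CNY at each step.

Ad valorem component: 65525.66 × 14% = 9173.59
Specific component: 108 × 3.77 = 407.16
Import duty = 9173.59 + 407.16 = 9580.75

Import duty: CNY 9580.75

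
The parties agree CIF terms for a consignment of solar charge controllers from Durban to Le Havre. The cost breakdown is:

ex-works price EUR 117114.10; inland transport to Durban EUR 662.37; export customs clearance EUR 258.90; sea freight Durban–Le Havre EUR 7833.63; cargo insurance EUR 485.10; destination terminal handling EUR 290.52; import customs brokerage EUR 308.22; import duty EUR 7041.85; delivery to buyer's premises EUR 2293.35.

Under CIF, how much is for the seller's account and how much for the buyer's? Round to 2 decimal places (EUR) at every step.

Seller: EUR 126354.10; buyer: EUR 9933.94

CIF: the seller pays costs through ocean freight and marine insurance to the destination port.
Seller's account: goods 117114.10 + inland to port 662.37 + export clearance 258.90 + freight 7833.63 + insurance 485.10 = 126354.10
Buyer's account: destination terminal 290.52 + brokerage 308.22 + duty 7041.85 + delivery 2293.35 = 9933.94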